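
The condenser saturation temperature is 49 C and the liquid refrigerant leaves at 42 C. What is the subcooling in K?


Subcooling = T_cond - T_liquid
Subcooling = 49 - 42
Subcooling = 7 K

7


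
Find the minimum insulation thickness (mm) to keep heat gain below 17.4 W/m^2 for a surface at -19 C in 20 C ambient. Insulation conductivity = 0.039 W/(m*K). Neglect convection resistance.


dT = 20 - (-19) = 39 K
thickness = k * dT / q_max * 1000
thickness = 0.039 * 39 / 17.4 * 1000
thickness = 87.4 mm

87.4


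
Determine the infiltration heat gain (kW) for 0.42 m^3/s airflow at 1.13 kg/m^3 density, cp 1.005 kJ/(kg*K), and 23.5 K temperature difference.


Q = V_dot * rho * cp * dT
Q = 0.42 * 1.13 * 1.005 * 23.5
Q = 11.209 kW

11.209


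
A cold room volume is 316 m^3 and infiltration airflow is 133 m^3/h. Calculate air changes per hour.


ACH = flow / volume
ACH = 133 / 316
ACH = 0.421

0.421


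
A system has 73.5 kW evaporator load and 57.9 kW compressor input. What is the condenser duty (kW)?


Q_cond = Q_evap + W
Q_cond = 73.5 + 57.9
Q_cond = 131.4 kW

131.4


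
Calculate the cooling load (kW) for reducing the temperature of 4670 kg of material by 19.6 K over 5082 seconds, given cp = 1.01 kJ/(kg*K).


Q = m * cp * dT / t
Q = 4670 * 1.01 * 19.6 / 5082
Q = 18.191 kW

18.191


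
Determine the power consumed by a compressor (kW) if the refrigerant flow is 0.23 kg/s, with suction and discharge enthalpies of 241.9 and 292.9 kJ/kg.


dh = 292.9 - 241.9 = 51.0 kJ/kg
W = m_dot * dh = 0.23 * 51.0 = 11.73 kW

11.73


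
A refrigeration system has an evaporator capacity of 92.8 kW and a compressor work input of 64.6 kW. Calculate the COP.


COP = Q_evap / W
COP = 92.8 / 64.6
COP = 1.437

1.437


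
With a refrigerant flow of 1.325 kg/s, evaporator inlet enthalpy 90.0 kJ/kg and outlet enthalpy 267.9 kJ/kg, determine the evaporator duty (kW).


dh = 267.9 - 90.0 = 177.9 kJ/kg
Q_evap = m_dot * dh = 1.325 * 177.9
Q_evap = 235.72 kW

235.72


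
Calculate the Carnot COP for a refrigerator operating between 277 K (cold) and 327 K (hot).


dT = 327 - 277 = 50 K
COP_carnot = T_cold / dT = 277 / 50
COP_carnot = 5.54

5.54


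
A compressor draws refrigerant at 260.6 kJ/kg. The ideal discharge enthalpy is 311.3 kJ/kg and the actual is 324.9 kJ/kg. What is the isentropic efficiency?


dh_ideal = 311.3 - 260.6 = 50.7 kJ/kg
dh_actual = 324.9 - 260.6 = 64.3 kJ/kg
eta_s = dh_ideal / dh_actual = 50.7 / 64.3
eta_s = 0.7885

0.7885


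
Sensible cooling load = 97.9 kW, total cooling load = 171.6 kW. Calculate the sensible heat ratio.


SHR = Q_sensible / Q_total
SHR = 97.9 / 171.6
SHR = 0.571

0.571


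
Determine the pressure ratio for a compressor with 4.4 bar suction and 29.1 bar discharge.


PR = P_high / P_low
PR = 29.1 / 4.4
PR = 6.614

6.614


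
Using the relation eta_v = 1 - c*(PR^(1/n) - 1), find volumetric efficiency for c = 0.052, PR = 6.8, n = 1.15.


PR^(1/n) = 6.8^(1/1.15) = 5.29566853
eta_v = 1 - 0.052 * (5.29566853 - 1)
eta_v = 0.7766

0.7766


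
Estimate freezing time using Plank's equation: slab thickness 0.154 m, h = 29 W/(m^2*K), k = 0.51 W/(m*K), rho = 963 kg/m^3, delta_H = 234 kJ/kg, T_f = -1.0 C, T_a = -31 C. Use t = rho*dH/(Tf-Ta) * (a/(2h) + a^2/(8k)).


dT = -1.0 - (-31) = 30.0 K
term1 = a/(2h) = 0.154/(2*29) = 0.002655172414
term2 = a^2/(8k) = 0.154^2/(8*0.51) = 0.005812745098
t = rho*dH*1000/dT * (term1 + term2)
t = 963*234*1000/30.0 * (0.002655172414 + 0.005812745098)
t = 63606 s

63606


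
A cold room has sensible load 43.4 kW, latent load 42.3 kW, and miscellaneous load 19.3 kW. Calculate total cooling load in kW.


Q_total = Q_s + Q_l + Q_misc
Q_total = 43.4 + 42.3 + 19.3
Q_total = 105.0 kW

105.0


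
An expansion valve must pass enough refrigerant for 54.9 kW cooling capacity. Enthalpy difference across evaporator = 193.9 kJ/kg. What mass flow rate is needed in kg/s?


m_dot = Q / dh
m_dot = 54.9 / 193.9
m_dot = 0.2831 kg/s

0.2831


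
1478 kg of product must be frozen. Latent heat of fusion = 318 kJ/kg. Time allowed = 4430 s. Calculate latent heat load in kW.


Q_lat = m * h_fg / t
Q_lat = 1478 * 318 / 4430
Q_lat = 106.1 kW

106.1


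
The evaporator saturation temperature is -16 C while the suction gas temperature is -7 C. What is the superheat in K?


Superheat = T_suction - T_evap
Superheat = -7 - (-16)
Superheat = 9 K

9


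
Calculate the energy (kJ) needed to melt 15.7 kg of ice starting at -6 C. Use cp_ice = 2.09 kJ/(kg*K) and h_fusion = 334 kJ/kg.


Sensible heat = cp * dT = 2.09 * 6 = 12.54 kJ/kg
Total per kg = 12.54 + 334 = 346.54 kJ/kg
Q = m * total = 15.7 * 346.54
Q = 5440.7 kJ

5440.7


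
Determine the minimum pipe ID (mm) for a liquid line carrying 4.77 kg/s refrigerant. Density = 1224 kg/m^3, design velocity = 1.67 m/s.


A = m_dot / (rho * v) = 4.77 / (1224 * 1.67) = 0.002333568158 m^2
d = sqrt(4*A/pi) * 1000
d = 54.5 mm

54.5


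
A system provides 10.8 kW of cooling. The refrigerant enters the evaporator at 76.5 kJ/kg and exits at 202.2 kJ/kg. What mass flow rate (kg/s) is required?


dh = 202.2 - 76.5 = 125.7 kJ/kg
m_dot = Q / dh = 10.8 / 125.7 = 0.0859 kg/s

0.0859


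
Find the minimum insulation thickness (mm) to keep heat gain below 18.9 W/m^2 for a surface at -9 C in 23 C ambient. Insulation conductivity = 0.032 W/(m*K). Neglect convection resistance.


dT = 23 - (-9) = 32 K
thickness = k * dT / q_max * 1000
thickness = 0.032 * 32 / 18.9 * 1000
thickness = 54.2 mm

54.2


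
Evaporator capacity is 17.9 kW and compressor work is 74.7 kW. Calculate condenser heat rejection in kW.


Q_cond = Q_evap + W
Q_cond = 17.9 + 74.7
Q_cond = 92.6 kW

92.6


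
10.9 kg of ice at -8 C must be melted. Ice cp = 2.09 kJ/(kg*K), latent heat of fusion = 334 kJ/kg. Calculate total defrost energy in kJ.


Sensible heat = cp * dT = 2.09 * 8 = 16.72 kJ/kg
Total per kg = 16.72 + 334 = 350.72 kJ/kg
Q = m * total = 10.9 * 350.72
Q = 3822.8 kJ

3822.8


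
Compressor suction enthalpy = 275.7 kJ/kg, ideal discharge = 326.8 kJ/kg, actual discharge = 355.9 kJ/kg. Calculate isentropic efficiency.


dh_ideal = 326.8 - 275.7 = 51.1 kJ/kg
dh_actual = 355.9 - 275.7 = 80.2 kJ/kg
eta_s = dh_ideal / dh_actual = 51.1 / 80.2
eta_s = 0.6372

0.6372


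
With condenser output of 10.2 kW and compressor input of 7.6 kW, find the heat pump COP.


COP_hp = Q_cond / W
COP_hp = 10.2 / 7.6
COP_hp = 1.342

1.342


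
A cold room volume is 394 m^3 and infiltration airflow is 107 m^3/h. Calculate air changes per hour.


ACH = flow / volume
ACH = 107 / 394
ACH = 0.272

0.272


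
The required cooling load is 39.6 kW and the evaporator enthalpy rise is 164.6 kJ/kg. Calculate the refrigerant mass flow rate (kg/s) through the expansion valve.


m_dot = Q / dh
m_dot = 39.6 / 164.6
m_dot = 0.2406 kg/s

0.2406


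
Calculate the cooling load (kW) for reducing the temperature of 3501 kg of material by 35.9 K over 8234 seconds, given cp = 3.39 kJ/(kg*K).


Q = m * cp * dT / t
Q = 3501 * 3.39 * 35.9 / 8234
Q = 51.746 kW

51.746


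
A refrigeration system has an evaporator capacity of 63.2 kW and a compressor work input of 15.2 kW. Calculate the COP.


COP = Q_evap / W
COP = 63.2 / 15.2
COP = 4.158

4.158


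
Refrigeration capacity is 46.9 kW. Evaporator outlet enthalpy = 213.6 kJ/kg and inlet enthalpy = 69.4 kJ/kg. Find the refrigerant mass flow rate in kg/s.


dh = 213.6 - 69.4 = 144.2 kJ/kg
m_dot = Q / dh = 46.9 / 144.2 = 0.3252 kg/s

0.3252


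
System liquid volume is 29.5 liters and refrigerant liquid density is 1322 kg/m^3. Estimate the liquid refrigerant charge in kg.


Charge = V * rho / 1000
Charge = 29.5 * 1322 / 1000
Charge = 39.0 kg

39.0


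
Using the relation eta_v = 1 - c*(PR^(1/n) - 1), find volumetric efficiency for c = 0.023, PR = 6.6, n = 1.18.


PR^(1/n) = 6.6^(1/1.18) = 4.94912883
eta_v = 1 - 0.023 * (4.94912883 - 1)
eta_v = 0.9092

0.9092


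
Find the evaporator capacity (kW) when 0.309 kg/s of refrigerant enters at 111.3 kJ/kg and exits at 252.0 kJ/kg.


dh = 252.0 - 111.3 = 140.7 kJ/kg
Q_evap = m_dot * dh = 0.309 * 140.7
Q_evap = 43.48 kW

43.48


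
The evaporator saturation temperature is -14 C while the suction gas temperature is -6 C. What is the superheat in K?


Superheat = T_suction - T_evap
Superheat = -6 - (-14)
Superheat = 8 K

8


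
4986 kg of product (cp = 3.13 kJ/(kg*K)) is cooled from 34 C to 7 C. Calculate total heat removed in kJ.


dT = 34 - (7) = 27 K
Q = m * cp * dT = 4986 * 3.13 * 27
Q = 421367 kJ

421367


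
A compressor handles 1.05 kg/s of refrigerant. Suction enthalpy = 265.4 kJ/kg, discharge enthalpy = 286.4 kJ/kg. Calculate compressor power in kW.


dh = 286.4 - 265.4 = 21.0 kJ/kg
W = m_dot * dh = 1.05 * 21.0 = 22.05 kW

22.05


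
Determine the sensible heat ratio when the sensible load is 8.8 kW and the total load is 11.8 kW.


SHR = Q_sensible / Q_total
SHR = 8.8 / 11.8
SHR = 0.746

0.746


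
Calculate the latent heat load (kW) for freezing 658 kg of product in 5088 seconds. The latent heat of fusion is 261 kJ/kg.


Q_lat = m * h_fg / t
Q_lat = 658 * 261 / 5088
Q_lat = 33.75 kW

33.75


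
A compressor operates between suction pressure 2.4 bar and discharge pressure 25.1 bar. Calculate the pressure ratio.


PR = P_high / P_low
PR = 25.1 / 2.4
PR = 10.458

10.458


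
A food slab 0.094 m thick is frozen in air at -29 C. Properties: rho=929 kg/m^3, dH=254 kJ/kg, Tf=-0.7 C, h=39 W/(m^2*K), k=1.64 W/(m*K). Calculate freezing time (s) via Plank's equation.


dT = -0.7 - (-29) = 28.3 K
term1 = a/(2h) = 0.094/(2*39) = 0.001205128205
term2 = a^2/(8k) = 0.094^2/(8*1.64) = 0.0006734756098
t = rho*dH*1000/dT * (term1 + term2)
t = 929*254*1000/28.3 * (0.001205128205 + 0.0006734756098)
t = 15664 s

15664


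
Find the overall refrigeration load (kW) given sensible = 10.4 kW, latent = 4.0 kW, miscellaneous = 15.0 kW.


Q_total = Q_s + Q_l + Q_misc
Q_total = 10.4 + 4.0 + 15.0
Q_total = 29.4 kW

29.4


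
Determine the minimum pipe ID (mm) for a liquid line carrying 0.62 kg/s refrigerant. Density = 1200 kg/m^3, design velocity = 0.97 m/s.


A = m_dot / (rho * v) = 0.62 / (1200 * 0.97) = 0.0005326460481 m^2
d = sqrt(4*A/pi) * 1000
d = 26.0 mm

26.0


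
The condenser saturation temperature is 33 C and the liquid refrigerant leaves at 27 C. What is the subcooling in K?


Subcooling = T_cond - T_liquid
Subcooling = 33 - 27
Subcooling = 6 K

6


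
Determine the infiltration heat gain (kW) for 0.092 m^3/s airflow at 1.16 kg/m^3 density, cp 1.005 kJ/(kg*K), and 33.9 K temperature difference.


Q = V_dot * rho * cp * dT
Q = 0.092 * 1.16 * 1.005 * 33.9
Q = 3.636 kW

3.636


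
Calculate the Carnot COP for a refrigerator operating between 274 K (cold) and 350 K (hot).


dT = 350 - 274 = 76 K
COP_carnot = T_cold / dT = 274 / 76
COP_carnot = 3.605

3.605


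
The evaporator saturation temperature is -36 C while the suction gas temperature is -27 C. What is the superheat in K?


Superheat = T_suction - T_evap
Superheat = -27 - (-36)
Superheat = 9 K

9


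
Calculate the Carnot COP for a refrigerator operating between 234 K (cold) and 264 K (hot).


dT = 264 - 234 = 30 K
COP_carnot = T_cold / dT = 234 / 30
COP_carnot = 7.8

7.8


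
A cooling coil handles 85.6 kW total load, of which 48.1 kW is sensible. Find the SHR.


SHR = Q_sensible / Q_total
SHR = 48.1 / 85.6
SHR = 0.562

0.562


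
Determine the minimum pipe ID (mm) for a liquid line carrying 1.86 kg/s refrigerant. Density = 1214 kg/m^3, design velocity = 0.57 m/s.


A = m_dot / (rho * v) = 1.86 / (1214 * 0.57) = 0.002687938958 m^2
d = sqrt(4*A/pi) * 1000
d = 58.5 mm

58.5


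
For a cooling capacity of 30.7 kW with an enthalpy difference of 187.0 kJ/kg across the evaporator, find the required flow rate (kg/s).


m_dot = Q / dh
m_dot = 30.7 / 187.0
m_dot = 0.1642 kg/s

0.1642


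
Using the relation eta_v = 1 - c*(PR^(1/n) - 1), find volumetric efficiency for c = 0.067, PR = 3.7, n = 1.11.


PR^(1/n) = 3.7^(1/1.11) = 3.25007546
eta_v = 1 - 0.067 * (3.25007546 - 1)
eta_v = 0.8492

0.8492


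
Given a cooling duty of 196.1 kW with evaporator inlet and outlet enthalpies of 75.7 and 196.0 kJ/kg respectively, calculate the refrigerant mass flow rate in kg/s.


dh = 196.0 - 75.7 = 120.3 kJ/kg
m_dot = Q / dh = 196.1 / 120.3 = 1.6301 kg/s

1.6301


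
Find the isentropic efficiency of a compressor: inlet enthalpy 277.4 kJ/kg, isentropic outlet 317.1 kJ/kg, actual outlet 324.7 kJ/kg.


dh_ideal = 317.1 - 277.4 = 39.7 kJ/kg
dh_actual = 324.7 - 277.4 = 47.3 kJ/kg
eta_s = dh_ideal / dh_actual = 39.7 / 47.3
eta_s = 0.8393

0.8393


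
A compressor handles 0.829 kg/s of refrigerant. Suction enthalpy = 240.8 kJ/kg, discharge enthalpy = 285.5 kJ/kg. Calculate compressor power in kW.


dh = 285.5 - 240.8 = 44.7 kJ/kg
W = m_dot * dh = 0.829 * 44.7 = 37.06 kW

37.06


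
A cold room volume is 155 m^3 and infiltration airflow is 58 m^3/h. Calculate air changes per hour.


ACH = flow / volume
ACH = 58 / 155
ACH = 0.374

0.374


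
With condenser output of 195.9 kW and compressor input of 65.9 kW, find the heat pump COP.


COP_hp = Q_cond / W
COP_hp = 195.9 / 65.9
COP_hp = 2.973

2.973


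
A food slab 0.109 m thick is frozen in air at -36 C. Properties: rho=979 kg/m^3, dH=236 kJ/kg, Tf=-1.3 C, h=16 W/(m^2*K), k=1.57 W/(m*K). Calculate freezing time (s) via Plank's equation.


dT = -1.3 - (-36) = 34.7 K
term1 = a/(2h) = 0.109/(2*16) = 0.00340625
term2 = a^2/(8k) = 0.109^2/(8*1.57) = 0.0009459394904
t = rho*dH*1000/dT * (term1 + term2)
t = 979*236*1000/34.7 * (0.00340625 + 0.0009459394904)
t = 28978 s

28978


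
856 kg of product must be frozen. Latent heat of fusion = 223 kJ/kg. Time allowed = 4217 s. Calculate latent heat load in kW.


Q_lat = m * h_fg / t
Q_lat = 856 * 223 / 4217
Q_lat = 45.27 kW

45.27


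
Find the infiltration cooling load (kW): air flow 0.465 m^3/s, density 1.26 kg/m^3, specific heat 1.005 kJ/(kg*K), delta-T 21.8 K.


Q = V_dot * rho * cp * dT
Q = 0.465 * 1.26 * 1.005 * 21.8
Q = 12.836 kW

12.836


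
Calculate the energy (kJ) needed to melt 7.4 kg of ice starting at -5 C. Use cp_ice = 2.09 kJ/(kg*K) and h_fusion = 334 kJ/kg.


Sensible heat = cp * dT = 2.09 * 5 = 10.45 kJ/kg
Total per kg = 10.45 + 334 = 344.45 kJ/kg
Q = m * total = 7.4 * 344.45
Q = 2548.9 kJ

2548.9


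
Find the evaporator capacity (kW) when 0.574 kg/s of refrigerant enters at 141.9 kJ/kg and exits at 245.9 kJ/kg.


dh = 245.9 - 141.9 = 104.0 kJ/kg
Q_evap = m_dot * dh = 0.574 * 104.0
Q_evap = 59.7 kW

59.7


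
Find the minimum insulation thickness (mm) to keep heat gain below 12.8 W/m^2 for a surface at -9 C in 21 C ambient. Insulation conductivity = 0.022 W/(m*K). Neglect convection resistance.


dT = 21 - (-9) = 30 K
thickness = k * dT / q_max * 1000
thickness = 0.022 * 30 / 12.8 * 1000
thickness = 51.6 mm

51.6


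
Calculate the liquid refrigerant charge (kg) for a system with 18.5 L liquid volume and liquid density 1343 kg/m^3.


Charge = V * rho / 1000
Charge = 18.5 * 1343 / 1000
Charge = 24.85 kg

24.85


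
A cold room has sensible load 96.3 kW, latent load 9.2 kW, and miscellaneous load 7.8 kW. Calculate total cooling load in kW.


Q_total = Q_s + Q_l + Q_misc
Q_total = 96.3 + 9.2 + 7.8
Q_total = 113.3 kW

113.3


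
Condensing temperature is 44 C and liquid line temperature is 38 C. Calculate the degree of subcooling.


Subcooling = T_cond - T_liquid
Subcooling = 44 - 38
Subcooling = 6 K

6


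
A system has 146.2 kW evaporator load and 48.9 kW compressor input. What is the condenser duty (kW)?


Q_cond = Q_evap + W
Q_cond = 146.2 + 48.9
Q_cond = 195.1 kW

195.1


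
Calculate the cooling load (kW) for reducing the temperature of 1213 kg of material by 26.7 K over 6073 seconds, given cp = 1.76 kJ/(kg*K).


Q = m * cp * dT / t
Q = 1213 * 1.76 * 26.7 / 6073
Q = 9.386 kW

9.386


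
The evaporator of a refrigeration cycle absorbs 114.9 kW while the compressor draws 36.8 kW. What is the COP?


COP = Q_evap / W
COP = 114.9 / 36.8
COP = 3.122

3.122


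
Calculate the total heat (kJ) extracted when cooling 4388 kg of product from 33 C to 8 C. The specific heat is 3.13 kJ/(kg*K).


dT = 33 - (8) = 25 K
Q = m * cp * dT = 4388 * 3.13 * 25
Q = 343361 kJ

343361


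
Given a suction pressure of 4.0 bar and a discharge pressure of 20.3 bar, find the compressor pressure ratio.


PR = P_high / P_low
PR = 20.3 / 4.0
PR = 5.075

5.075


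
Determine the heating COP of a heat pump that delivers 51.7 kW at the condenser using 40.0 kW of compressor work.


COP_hp = Q_cond / W
COP_hp = 51.7 / 40.0
COP_hp = 1.293

1.293


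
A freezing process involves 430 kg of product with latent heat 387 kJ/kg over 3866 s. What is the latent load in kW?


Q_lat = m * h_fg / t
Q_lat = 430 * 387 / 3866
Q_lat = 43.04 kW

43.04


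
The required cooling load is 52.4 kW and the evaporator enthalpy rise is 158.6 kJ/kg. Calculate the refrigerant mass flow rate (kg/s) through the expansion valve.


m_dot = Q / dh
m_dot = 52.4 / 158.6
m_dot = 0.3304 kg/s

0.3304


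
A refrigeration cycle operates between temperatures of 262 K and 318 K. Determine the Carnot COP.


dT = 318 - 262 = 56 K
COP_carnot = T_cold / dT = 262 / 56
COP_carnot = 4.679

4.679


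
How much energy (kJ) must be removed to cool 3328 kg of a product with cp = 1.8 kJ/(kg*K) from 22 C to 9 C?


dT = 22 - (9) = 13 K
Q = m * cp * dT = 3328 * 1.8 * 13
Q = 77875 kJ

77875


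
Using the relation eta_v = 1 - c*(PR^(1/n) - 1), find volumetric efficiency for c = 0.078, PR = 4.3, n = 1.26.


PR^(1/n) = 4.3^(1/1.26) = 3.18238517
eta_v = 1 - 0.078 * (3.18238517 - 1)
eta_v = 0.8298

0.8298


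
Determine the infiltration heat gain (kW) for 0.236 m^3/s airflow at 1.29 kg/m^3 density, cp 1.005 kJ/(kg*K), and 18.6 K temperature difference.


Q = V_dot * rho * cp * dT
Q = 0.236 * 1.29 * 1.005 * 18.6
Q = 5.691 kW

5.691


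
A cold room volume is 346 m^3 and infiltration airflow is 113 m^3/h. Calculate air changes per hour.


ACH = flow / volume
ACH = 113 / 346
ACH = 0.327

0.327


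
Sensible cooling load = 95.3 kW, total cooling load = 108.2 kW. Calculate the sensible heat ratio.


SHR = Q_sensible / Q_total
SHR = 95.3 / 108.2
SHR = 0.881

0.881


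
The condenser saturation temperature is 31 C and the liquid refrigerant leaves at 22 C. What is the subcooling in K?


Subcooling = T_cond - T_liquid
Subcooling = 31 - 22
Subcooling = 9 K

9


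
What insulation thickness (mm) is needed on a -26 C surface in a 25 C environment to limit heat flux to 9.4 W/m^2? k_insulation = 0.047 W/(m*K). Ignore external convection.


dT = 25 - (-26) = 51 K
thickness = k * dT / q_max * 1000
thickness = 0.047 * 51 / 9.4 * 1000
thickness = 255.0 mm

255.0


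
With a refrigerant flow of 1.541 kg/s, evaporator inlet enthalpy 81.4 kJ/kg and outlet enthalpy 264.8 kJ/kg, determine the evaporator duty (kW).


dh = 264.8 - 81.4 = 183.4 kJ/kg
Q_evap = m_dot * dh = 1.541 * 183.4
Q_evap = 282.62 kW

282.62


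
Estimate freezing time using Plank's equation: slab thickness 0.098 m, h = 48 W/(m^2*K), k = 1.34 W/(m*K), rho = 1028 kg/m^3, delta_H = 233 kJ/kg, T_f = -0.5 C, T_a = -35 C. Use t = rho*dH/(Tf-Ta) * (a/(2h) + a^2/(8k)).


dT = -0.5 - (-35) = 34.5 K
term1 = a/(2h) = 0.098/(2*48) = 0.001020833333
term2 = a^2/(8k) = 0.098^2/(8*1.34) = 0.0008958955224
t = rho*dH*1000/dT * (term1 + term2)
t = 1028*233*1000/34.5 * (0.001020833333 + 0.0008958955224)
t = 13307 s

13307


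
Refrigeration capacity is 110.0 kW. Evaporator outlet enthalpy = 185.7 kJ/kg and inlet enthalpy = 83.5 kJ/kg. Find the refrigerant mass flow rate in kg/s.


dh = 185.7 - 83.5 = 102.2 kJ/kg
m_dot = Q / dh = 110.0 / 102.2 = 1.0763 kg/s

1.0763


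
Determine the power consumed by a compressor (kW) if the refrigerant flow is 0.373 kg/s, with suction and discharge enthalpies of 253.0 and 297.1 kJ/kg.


dh = 297.1 - 253.0 = 44.1 kJ/kg
W = m_dot * dh = 0.373 * 44.1 = 16.45 kW

16.45


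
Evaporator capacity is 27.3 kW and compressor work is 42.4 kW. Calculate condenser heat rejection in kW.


Q_cond = Q_evap + W
Q_cond = 27.3 + 42.4
Q_cond = 69.7 kW

69.7


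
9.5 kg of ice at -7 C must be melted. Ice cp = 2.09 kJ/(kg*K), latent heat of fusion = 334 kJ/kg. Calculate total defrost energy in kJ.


Sensible heat = cp * dT = 2.09 * 7 = 14.63 kJ/kg
Total per kg = 14.63 + 334 = 348.63 kJ/kg
Q = m * total = 9.5 * 348.63
Q = 3312.0 kJ

3312.0


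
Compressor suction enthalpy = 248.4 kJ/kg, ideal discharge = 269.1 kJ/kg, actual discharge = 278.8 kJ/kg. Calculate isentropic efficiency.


dh_ideal = 269.1 - 248.4 = 20.7 kJ/kg
dh_actual = 278.8 - 248.4 = 30.4 kJ/kg
eta_s = dh_ideal / dh_actual = 20.7 / 30.4
eta_s = 0.6809

0.6809


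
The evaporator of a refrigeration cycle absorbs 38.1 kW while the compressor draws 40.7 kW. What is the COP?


COP = Q_evap / W
COP = 38.1 / 40.7
COP = 0.936

0.936


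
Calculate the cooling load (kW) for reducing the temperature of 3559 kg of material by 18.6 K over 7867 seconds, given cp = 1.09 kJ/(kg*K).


Q = m * cp * dT / t
Q = 3559 * 1.09 * 18.6 / 7867
Q = 9.172 kW

9.172


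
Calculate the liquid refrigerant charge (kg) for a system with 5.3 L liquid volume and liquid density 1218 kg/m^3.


Charge = V * rho / 1000
Charge = 5.3 * 1218 / 1000
Charge = 6.46 kg

6.46


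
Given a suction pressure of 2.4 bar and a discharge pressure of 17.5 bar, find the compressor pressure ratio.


PR = P_high / P_low
PR = 17.5 / 2.4
PR = 7.292

7.292


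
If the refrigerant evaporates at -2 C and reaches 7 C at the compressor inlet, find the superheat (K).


Superheat = T_suction - T_evap
Superheat = 7 - (-2)
Superheat = 9 K

9


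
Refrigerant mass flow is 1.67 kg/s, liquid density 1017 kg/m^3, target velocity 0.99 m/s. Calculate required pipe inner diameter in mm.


A = m_dot / (rho * v) = 1.67 / (1017 * 0.99) = 0.001658671275 m^2
d = sqrt(4*A/pi) * 1000
d = 46.0 mm

46.0


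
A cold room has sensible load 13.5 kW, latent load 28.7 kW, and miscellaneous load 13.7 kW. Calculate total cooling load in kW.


Q_total = Q_s + Q_l + Q_misc
Q_total = 13.5 + 28.7 + 13.7
Q_total = 55.9 kW

55.9


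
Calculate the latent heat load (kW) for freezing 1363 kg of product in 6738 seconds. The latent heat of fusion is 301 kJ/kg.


Q_lat = m * h_fg / t
Q_lat = 1363 * 301 / 6738
Q_lat = 60.89 kW

60.89


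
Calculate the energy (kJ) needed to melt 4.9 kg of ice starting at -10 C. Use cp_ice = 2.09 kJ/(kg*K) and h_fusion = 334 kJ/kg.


Sensible heat = cp * dT = 2.09 * 10 = 20.9 kJ/kg
Total per kg = 20.9 + 334 = 354.9 kJ/kg
Q = m * total = 4.9 * 354.9
Q = 1739.0 kJ

1739.0


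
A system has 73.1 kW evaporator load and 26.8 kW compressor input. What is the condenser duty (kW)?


Q_cond = Q_evap + W
Q_cond = 73.1 + 26.8
Q_cond = 99.9 kW

99.9


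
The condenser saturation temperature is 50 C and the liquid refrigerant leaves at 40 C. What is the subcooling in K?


Subcooling = T_cond - T_liquid
Subcooling = 50 - 40
Subcooling = 10 K

10


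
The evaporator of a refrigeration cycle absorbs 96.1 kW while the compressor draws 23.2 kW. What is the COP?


COP = Q_evap / W
COP = 96.1 / 23.2
COP = 4.142

4.142


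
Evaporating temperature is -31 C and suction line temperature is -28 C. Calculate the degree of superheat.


Superheat = T_suction - T_evap
Superheat = -28 - (-31)
Superheat = 3 K

3


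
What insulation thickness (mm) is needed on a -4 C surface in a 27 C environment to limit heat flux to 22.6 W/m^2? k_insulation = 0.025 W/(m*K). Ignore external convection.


dT = 27 - (-4) = 31 K
thickness = k * dT / q_max * 1000
thickness = 0.025 * 31 / 22.6 * 1000
thickness = 34.3 mm

34.3


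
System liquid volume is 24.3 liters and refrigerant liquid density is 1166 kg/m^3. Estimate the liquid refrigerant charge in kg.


Charge = V * rho / 1000
Charge = 24.3 * 1166 / 1000
Charge = 28.33 kg

28.33


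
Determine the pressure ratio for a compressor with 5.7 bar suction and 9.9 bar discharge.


PR = P_high / P_low
PR = 9.9 / 5.7
PR = 1.737

1.737


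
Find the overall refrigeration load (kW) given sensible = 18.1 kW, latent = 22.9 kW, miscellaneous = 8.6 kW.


Q_total = Q_s + Q_l + Q_misc
Q_total = 18.1 + 22.9 + 8.6
Q_total = 49.6 kW

49.6


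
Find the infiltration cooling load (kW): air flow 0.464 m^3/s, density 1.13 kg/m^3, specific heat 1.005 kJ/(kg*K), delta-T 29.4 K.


Q = V_dot * rho * cp * dT
Q = 0.464 * 1.13 * 1.005 * 29.4
Q = 15.492 kW

15.492


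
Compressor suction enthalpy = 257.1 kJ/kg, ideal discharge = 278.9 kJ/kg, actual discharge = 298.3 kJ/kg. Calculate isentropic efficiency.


dh_ideal = 278.9 - 257.1 = 21.8 kJ/kg
dh_actual = 298.3 - 257.1 = 41.2 kJ/kg
eta_s = dh_ideal / dh_actual = 21.8 / 41.2
eta_s = 0.5291

0.5291


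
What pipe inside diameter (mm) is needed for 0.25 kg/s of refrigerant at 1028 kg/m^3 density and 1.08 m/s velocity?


A = m_dot / (rho * v) = 0.25 / (1028 * 1.08) = 0.0002251765384 m^2
d = sqrt(4*A/pi) * 1000
d = 16.9 mm

16.9


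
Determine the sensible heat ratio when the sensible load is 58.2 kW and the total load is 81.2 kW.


SHR = Q_sensible / Q_total
SHR = 58.2 / 81.2
SHR = 0.717

0.717


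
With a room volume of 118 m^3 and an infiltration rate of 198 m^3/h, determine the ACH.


ACH = flow / volume
ACH = 198 / 118
ACH = 1.678

1.678


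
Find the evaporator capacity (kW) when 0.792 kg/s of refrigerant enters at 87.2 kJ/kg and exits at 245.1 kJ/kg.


dh = 245.1 - 87.2 = 157.9 kJ/kg
Q_evap = m_dot * dh = 0.792 * 157.9
Q_evap = 125.06 kW

125.06


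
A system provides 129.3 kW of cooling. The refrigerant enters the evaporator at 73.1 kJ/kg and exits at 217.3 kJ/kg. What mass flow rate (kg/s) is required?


dh = 217.3 - 73.1 = 144.2 kJ/kg
m_dot = Q / dh = 129.3 / 144.2 = 0.8967 kg/s

0.8967


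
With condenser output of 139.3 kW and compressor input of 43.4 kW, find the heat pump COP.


COP_hp = Q_cond / W
COP_hp = 139.3 / 43.4
COP_hp = 3.21

3.21


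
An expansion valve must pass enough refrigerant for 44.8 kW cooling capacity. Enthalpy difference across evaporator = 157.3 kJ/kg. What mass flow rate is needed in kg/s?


m_dot = Q / dh
m_dot = 44.8 / 157.3
m_dot = 0.2848 kg/s

0.2848


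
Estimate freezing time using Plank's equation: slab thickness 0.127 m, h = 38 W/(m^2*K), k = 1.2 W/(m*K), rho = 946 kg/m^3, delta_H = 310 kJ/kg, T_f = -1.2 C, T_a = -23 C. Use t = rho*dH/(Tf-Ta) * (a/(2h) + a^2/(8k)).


dT = -1.2 - (-23) = 21.8 K
term1 = a/(2h) = 0.127/(2*38) = 0.001671052632
term2 = a^2/(8k) = 0.127^2/(8*1.2) = 0.001680104167
t = rho*dH*1000/dT * (term1 + term2)
t = 946*310*1000/21.8 * (0.001671052632 + 0.001680104167)
t = 45081 s

45081


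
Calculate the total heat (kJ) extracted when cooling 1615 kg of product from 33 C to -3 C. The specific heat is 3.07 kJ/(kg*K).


dT = 33 - (-3) = 36 K
Q = m * cp * dT = 1615 * 3.07 * 36
Q = 178490 kJ

178490


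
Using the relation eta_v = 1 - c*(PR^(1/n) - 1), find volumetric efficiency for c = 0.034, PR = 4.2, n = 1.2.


PR^(1/n) = 4.2^(1/1.2) = 3.30654478
eta_v = 1 - 0.034 * (3.30654478 - 1)
eta_v = 0.9216

0.9216


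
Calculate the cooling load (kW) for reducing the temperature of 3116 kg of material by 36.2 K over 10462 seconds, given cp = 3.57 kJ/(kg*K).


Q = m * cp * dT / t
Q = 3116 * 3.57 * 36.2 / 10462
Q = 38.491 kW

38.491


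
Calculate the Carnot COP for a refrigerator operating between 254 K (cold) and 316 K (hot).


dT = 316 - 254 = 62 K
COP_carnot = T_cold / dT = 254 / 62
COP_carnot = 4.097

4.097


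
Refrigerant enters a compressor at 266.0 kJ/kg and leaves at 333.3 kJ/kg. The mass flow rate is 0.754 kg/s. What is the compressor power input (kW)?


dh = 333.3 - 266.0 = 67.3 kJ/kg
W = m_dot * dh = 0.754 * 67.3 = 50.74 kW

50.74


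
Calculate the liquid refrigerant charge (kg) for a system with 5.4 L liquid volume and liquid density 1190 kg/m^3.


Charge = V * rho / 1000
Charge = 5.4 * 1190 / 1000
Charge = 6.43 kg

6.43


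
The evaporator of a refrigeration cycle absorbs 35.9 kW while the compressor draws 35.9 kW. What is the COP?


COP = Q_evap / W
COP = 35.9 / 35.9
COP = 1.0

1.0


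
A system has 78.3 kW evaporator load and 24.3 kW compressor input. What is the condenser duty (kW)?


Q_cond = Q_evap + W
Q_cond = 78.3 + 24.3
Q_cond = 102.6 kW

102.6


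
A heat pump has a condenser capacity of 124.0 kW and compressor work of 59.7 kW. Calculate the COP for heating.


COP_hp = Q_cond / W
COP_hp = 124.0 / 59.7
COP_hp = 2.077

2.077


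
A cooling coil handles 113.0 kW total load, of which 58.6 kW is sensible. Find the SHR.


SHR = Q_sensible / Q_total
SHR = 58.6 / 113.0
SHR = 0.519

0.519


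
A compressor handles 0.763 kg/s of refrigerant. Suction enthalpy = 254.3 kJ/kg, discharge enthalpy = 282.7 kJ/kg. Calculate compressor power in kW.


dh = 282.7 - 254.3 = 28.4 kJ/kg
W = m_dot * dh = 0.763 * 28.4 = 21.67 kW

21.67


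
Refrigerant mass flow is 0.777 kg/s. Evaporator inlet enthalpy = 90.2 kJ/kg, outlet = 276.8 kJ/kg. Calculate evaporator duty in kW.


dh = 276.8 - 90.2 = 186.6 kJ/kg
Q_evap = m_dot * dh = 0.777 * 186.6
Q_evap = 144.99 kW

144.99


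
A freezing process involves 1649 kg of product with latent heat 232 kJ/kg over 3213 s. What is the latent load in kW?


Q_lat = m * h_fg / t
Q_lat = 1649 * 232 / 3213
Q_lat = 119.07 kW

119.07


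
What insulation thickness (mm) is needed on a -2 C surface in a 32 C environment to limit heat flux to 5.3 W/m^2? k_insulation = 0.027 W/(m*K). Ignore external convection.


dT = 32 - (-2) = 34 K
thickness = k * dT / q_max * 1000
thickness = 0.027 * 34 / 5.3 * 1000
thickness = 173.2 mm

173.2


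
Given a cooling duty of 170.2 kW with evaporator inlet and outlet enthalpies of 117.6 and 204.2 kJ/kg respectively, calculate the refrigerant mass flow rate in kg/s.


dh = 204.2 - 117.6 = 86.6 kJ/kg
m_dot = Q / dh = 170.2 / 86.6 = 1.9654 kg/s

1.9654


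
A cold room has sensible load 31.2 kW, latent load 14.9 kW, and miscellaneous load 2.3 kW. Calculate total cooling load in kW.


Q_total = Q_s + Q_l + Q_misc
Q_total = 31.2 + 14.9 + 2.3
Q_total = 48.4 kW

48.4


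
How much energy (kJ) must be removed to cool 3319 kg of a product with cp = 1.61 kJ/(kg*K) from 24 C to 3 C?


dT = 24 - (3) = 21 K
Q = m * cp * dT = 3319 * 1.61 * 21
Q = 112215 kJ

112215


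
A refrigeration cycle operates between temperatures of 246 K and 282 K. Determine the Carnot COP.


dT = 282 - 246 = 36 K
COP_carnot = T_cold / dT = 246 / 36
COP_carnot = 6.833

6.833


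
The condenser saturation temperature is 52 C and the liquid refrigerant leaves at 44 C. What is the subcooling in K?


Subcooling = T_cond - T_liquid
Subcooling = 52 - 44
Subcooling = 8 K

8


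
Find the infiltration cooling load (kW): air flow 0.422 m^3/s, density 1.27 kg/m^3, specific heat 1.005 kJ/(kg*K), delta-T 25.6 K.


Q = V_dot * rho * cp * dT
Q = 0.422 * 1.27 * 1.005 * 25.6
Q = 13.789 kW

13.789


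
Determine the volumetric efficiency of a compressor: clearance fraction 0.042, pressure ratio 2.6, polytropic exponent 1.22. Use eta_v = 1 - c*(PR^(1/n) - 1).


PR^(1/n) = 2.6^(1/1.22) = 2.18847751
eta_v = 1 - 0.042 * (2.18847751 - 1)
eta_v = 0.9501

0.9501


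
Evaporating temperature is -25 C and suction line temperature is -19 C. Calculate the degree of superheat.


Superheat = T_suction - T_evap
Superheat = -19 - (-25)
Superheat = 6 K

6


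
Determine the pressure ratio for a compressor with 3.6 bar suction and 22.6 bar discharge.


PR = P_high / P_low
PR = 22.6 / 3.6
PR = 6.278

6.278


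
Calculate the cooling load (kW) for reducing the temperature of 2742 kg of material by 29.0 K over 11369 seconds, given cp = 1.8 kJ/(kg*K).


Q = m * cp * dT / t
Q = 2742 * 1.8 * 29.0 / 11369
Q = 12.59 kW

12.59


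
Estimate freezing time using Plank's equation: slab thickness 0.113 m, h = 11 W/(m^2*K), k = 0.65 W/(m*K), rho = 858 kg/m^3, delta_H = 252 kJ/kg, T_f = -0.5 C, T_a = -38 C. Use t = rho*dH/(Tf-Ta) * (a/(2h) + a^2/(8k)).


dT = -0.5 - (-38) = 37.5 K
term1 = a/(2h) = 0.113/(2*11) = 0.005136363636
term2 = a^2/(8k) = 0.113^2/(8*0.65) = 0.002455576923
t = rho*dH*1000/dT * (term1 + term2)
t = 858*252*1000/37.5 * (0.005136363636 + 0.002455576923)
t = 43773 s

43773


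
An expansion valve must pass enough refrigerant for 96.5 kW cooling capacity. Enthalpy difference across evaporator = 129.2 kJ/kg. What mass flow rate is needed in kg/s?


m_dot = Q / dh
m_dot = 96.5 / 129.2
m_dot = 0.7469 kg/s

0.7469


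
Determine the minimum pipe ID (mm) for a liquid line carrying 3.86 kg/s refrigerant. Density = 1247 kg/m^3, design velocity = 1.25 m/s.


A = m_dot / (rho * v) = 3.86 / (1247 * 1.25) = 0.002476343224 m^2
d = sqrt(4*A/pi) * 1000
d = 56.2 mm

56.2


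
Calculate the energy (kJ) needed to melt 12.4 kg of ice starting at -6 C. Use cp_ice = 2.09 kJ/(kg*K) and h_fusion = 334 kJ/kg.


Sensible heat = cp * dT = 2.09 * 6 = 12.54 kJ/kg
Total per kg = 12.54 + 334 = 346.54 kJ/kg
Q = m * total = 12.4 * 346.54
Q = 4297.1 kJ

4297.1


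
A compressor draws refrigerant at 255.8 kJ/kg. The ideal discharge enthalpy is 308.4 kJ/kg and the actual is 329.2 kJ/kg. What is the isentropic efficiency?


dh_ideal = 308.4 - 255.8 = 52.6 kJ/kg
dh_actual = 329.2 - 255.8 = 73.4 kJ/kg
eta_s = dh_ideal / dh_actual = 52.6 / 73.4
eta_s = 0.7166

0.7166


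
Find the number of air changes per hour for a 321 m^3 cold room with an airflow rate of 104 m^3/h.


ACH = flow / volume
ACH = 104 / 321
ACH = 0.324

0.324


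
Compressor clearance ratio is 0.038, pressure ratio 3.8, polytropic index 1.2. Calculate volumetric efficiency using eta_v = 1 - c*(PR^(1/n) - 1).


PR^(1/n) = 3.8^(1/1.2) = 3.04195648
eta_v = 1 - 0.038 * (3.04195648 - 1)
eta_v = 0.9224

0.9224


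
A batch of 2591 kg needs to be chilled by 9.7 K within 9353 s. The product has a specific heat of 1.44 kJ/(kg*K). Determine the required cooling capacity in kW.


Q = m * cp * dT / t
Q = 2591 * 1.44 * 9.7 / 9353
Q = 3.869 kW

3.869


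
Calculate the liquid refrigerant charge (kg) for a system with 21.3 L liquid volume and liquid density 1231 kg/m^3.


Charge = V * rho / 1000
Charge = 21.3 * 1231 / 1000
Charge = 26.22 kg

26.22


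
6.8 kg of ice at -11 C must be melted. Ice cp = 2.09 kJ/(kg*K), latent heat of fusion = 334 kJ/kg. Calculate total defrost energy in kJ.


Sensible heat = cp * dT = 2.09 * 11 = 22.99 kJ/kg
Total per kg = 22.99 + 334 = 356.99 kJ/kg
Q = m * total = 6.8 * 356.99
Q = 2427.5 kJ

2427.5


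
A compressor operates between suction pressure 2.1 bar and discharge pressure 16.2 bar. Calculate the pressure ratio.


PR = P_high / P_low
PR = 16.2 / 2.1
PR = 7.714

7.714


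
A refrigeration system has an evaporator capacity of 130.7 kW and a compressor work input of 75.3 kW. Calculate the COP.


COP = Q_evap / W
COP = 130.7 / 75.3
COP = 1.736

1.736


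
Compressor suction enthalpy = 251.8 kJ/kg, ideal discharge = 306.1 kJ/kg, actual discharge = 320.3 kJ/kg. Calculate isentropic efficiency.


dh_ideal = 306.1 - 251.8 = 54.3 kJ/kg
dh_actual = 320.3 - 251.8 = 68.5 kJ/kg
eta_s = dh_ideal / dh_actual = 54.3 / 68.5
eta_s = 0.7927

0.7927


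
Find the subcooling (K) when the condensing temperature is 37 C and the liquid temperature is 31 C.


Subcooling = T_cond - T_liquid
Subcooling = 37 - 31
Subcooling = 6 K

6


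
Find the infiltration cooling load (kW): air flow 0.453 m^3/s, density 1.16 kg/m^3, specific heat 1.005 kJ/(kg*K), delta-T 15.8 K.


Q = V_dot * rho * cp * dT
Q = 0.453 * 1.16 * 1.005 * 15.8
Q = 8.344 kW

8.344


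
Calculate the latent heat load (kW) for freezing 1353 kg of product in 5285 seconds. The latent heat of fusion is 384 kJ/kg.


Q_lat = m * h_fg / t
Q_lat = 1353 * 384 / 5285
Q_lat = 98.31 kW

98.31


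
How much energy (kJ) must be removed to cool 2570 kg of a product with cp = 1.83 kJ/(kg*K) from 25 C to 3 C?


dT = 25 - (3) = 22 K
Q = m * cp * dT = 2570 * 1.83 * 22
Q = 103468 kJ

103468


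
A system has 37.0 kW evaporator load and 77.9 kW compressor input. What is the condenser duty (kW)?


Q_cond = Q_evap + W
Q_cond = 37.0 + 77.9
Q_cond = 114.9 kW

114.9


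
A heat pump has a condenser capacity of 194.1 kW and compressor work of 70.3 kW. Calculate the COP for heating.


COP_hp = Q_cond / W
COP_hp = 194.1 / 70.3
COP_hp = 2.761

2.761


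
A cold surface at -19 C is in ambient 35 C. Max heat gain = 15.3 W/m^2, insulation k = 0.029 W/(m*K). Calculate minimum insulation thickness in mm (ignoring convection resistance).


dT = 35 - (-19) = 54 K
thickness = k * dT / q_max * 1000
thickness = 0.029 * 54 / 15.3 * 1000
thickness = 102.4 mm

102.4


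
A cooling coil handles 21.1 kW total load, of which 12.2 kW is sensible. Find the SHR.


SHR = Q_sensible / Q_total
SHR = 12.2 / 21.1
SHR = 0.578

0.578


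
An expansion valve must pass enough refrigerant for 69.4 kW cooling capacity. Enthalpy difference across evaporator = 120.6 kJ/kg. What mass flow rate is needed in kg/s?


m_dot = Q / dh
m_dot = 69.4 / 120.6
m_dot = 0.5755 kg/s

0.5755


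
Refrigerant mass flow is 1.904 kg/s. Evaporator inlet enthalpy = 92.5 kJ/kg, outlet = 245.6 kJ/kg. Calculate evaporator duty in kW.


dh = 245.6 - 92.5 = 153.1 kJ/kg
Q_evap = m_dot * dh = 1.904 * 153.1
Q_evap = 291.5 kW

291.5


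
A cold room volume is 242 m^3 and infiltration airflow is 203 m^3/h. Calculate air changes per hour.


ACH = flow / volume
ACH = 203 / 242
ACH = 0.839

0.839


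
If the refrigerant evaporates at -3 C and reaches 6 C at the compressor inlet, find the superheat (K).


Superheat = T_suction - T_evap
Superheat = 6 - (-3)
Superheat = 9 K

9


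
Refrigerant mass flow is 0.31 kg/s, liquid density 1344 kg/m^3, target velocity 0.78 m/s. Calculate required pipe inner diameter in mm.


A = m_dot / (rho * v) = 0.31 / (1344 * 0.78) = 0.0002957112332 m^2
d = sqrt(4*A/pi) * 1000
d = 19.4 mm

19.4


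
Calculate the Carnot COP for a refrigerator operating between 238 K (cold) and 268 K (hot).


dT = 268 - 238 = 30 K
COP_carnot = T_cold / dT = 238 / 30
COP_carnot = 7.933

7.933


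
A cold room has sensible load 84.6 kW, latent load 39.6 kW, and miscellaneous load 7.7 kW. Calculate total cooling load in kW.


Q_total = Q_s + Q_l + Q_misc
Q_total = 84.6 + 39.6 + 7.7
Q_total = 131.9 kW

131.9


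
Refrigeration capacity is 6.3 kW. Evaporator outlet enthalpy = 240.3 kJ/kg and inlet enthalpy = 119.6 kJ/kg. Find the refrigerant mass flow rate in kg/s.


dh = 240.3 - 119.6 = 120.7 kJ/kg
m_dot = Q / dh = 6.3 / 120.7 = 0.0522 kg/s

0.0522


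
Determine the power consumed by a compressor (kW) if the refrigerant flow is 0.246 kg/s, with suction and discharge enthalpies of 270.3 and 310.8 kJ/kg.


dh = 310.8 - 270.3 = 40.5 kJ/kg
W = m_dot * dh = 0.246 * 40.5 = 9.96 kW

9.96


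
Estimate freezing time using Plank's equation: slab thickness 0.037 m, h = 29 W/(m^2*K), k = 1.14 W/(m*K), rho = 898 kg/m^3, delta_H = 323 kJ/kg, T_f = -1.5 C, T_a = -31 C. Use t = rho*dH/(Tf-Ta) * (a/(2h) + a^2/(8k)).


dT = -1.5 - (-31) = 29.5 K
term1 = a/(2h) = 0.037/(2*29) = 0.0006379310345
term2 = a^2/(8k) = 0.037^2/(8*1.14) = 0.0001501096491
t = rho*dH*1000/dT * (term1 + term2)
t = 898*323*1000/29.5 * (0.0006379310345 + 0.0001501096491)
t = 7748 s

7748


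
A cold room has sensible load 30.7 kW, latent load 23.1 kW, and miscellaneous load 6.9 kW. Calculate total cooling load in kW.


Q_total = Q_s + Q_l + Q_misc
Q_total = 30.7 + 23.1 + 6.9
Q_total = 60.7 kW

60.7
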